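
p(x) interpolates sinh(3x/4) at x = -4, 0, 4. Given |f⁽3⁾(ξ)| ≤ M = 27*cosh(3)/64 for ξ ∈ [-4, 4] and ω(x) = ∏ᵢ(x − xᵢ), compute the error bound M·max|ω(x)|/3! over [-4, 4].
sqrt(3)*cosh(3)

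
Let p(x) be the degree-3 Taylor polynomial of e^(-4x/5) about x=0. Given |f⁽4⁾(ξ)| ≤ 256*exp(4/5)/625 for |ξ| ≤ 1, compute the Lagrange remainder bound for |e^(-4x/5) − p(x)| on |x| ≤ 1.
32*exp(4/5)/1875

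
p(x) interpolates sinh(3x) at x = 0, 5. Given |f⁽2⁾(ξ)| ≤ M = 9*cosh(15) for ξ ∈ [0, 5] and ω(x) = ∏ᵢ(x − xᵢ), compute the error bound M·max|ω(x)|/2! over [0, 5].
225*cosh(15)/8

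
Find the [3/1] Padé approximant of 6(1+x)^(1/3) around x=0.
(-2*x**3/27 + 2*x**2/3 + 6*x + 6)/(2*x/3 + 1)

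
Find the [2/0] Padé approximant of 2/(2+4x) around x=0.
4*x**2 - 2*x + 1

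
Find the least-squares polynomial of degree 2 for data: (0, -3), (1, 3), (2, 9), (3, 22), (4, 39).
-86/35 + (141/70)x + (29/14)x²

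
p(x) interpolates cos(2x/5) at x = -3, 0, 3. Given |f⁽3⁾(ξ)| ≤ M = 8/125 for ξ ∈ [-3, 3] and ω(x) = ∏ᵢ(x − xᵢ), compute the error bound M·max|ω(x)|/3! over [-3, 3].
8*sqrt(3)/125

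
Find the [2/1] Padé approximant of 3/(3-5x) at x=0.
1/(1 - 5*x/3)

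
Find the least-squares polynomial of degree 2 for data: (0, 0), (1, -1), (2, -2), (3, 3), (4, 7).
3/35 + (-97/35)x + (8/7)x²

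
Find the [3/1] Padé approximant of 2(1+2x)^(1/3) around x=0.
(-16*x**3/81 + 8*x**2/9 + 4*x + 2)/(4*x/3 + 1)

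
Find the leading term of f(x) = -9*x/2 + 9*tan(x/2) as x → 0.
3*x**3/8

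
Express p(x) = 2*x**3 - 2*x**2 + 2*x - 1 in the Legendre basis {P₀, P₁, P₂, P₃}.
(-5/3)P₀ + (16/5)P₁ + (-4/3)P₂ + (4/5)P₃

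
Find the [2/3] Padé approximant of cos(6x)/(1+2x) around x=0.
(1 - 15*x**2)/(6*x**3 + 3*x**2 + 2*x + 1)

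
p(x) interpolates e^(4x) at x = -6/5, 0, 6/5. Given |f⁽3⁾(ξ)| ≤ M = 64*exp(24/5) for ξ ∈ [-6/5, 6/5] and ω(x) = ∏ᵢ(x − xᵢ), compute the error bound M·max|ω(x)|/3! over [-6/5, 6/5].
512*sqrt(3)*exp(24/5)/125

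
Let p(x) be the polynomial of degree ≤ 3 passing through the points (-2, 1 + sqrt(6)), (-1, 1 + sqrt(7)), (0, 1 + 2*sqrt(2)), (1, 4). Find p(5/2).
-189*sqrt(2)/8 - 35*sqrt(6)/16 + 331/16 + 135*sqrt(7)/16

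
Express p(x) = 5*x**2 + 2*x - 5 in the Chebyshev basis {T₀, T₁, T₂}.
(-5/2)T₀ + (2)T₁ + (5/2)T₂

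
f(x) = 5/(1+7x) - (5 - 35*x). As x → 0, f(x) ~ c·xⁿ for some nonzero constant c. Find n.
2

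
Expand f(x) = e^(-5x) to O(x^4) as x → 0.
1 - 5*x + 25*x**2/2 - 125*x**3/6 + O(x**4)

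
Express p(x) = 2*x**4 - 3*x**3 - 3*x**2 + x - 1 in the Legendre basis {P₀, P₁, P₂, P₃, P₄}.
(-8/5)P₀ + (-4/5)P₁ + (-6/7)P₂ + (-6/5)P₃ + (16/35)P₄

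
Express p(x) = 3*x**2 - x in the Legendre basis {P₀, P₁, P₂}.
P₀ - P₁ + (2)P₂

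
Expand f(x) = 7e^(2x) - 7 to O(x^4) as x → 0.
14*x + 14*x**2 + 28*x**3/3 + O(x**4)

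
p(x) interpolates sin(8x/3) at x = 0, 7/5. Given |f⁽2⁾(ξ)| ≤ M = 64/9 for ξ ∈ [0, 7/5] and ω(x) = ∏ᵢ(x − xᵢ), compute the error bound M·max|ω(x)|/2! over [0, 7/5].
392/225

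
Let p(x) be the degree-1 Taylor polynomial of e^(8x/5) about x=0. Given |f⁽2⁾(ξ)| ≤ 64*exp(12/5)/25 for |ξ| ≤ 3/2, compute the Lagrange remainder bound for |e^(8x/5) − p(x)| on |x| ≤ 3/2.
72*exp(12/5)/25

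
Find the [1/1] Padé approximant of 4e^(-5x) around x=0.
(4 - 10*x)/(5*x/2 + 1)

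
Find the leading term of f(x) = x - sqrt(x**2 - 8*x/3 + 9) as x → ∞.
4/3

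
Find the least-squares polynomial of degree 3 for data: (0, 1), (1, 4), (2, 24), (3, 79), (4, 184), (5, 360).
13/14 + (55/84)x + (-5/14)x² + (35/12)x³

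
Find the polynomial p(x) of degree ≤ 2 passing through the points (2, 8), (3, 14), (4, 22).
x**2 + x + 2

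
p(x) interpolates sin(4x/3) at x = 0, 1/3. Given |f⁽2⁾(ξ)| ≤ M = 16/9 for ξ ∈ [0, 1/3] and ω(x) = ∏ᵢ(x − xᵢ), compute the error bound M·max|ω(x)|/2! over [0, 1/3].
2/81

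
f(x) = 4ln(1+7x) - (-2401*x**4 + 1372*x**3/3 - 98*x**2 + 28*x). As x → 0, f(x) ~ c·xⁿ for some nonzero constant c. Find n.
5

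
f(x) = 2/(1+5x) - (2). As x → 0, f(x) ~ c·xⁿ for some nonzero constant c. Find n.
1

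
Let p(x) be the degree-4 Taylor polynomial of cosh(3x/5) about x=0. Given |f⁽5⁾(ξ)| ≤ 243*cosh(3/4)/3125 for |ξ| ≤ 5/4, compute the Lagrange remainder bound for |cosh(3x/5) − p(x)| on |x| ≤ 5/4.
81*cosh(3/4)/40960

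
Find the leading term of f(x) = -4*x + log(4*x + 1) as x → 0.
-8*x**2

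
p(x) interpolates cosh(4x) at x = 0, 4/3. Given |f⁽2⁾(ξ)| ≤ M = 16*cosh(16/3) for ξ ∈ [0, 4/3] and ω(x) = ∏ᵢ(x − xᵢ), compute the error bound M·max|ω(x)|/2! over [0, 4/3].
32*cosh(16/3)/9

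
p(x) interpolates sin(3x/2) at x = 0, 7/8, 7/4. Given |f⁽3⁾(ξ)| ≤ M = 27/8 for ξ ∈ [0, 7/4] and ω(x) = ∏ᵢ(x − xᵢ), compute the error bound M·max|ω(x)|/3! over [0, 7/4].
343*sqrt(3)/4096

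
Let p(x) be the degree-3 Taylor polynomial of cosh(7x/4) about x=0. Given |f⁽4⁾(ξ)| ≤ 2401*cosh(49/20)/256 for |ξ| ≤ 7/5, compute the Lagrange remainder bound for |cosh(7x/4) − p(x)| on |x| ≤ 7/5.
5764801*cosh(49/20)/3840000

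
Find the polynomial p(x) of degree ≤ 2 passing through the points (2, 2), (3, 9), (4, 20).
2*x**2 - 3*x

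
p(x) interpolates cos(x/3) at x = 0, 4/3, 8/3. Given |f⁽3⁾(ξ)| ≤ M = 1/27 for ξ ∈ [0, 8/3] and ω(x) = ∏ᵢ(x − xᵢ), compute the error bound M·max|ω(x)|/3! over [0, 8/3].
64*sqrt(3)/19683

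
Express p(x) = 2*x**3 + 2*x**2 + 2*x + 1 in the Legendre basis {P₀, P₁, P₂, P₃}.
(5/3)P₀ + (16/5)P₁ + (4/3)P₂ + (4/5)P₃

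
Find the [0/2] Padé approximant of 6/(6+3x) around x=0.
1/(x/2 + 1)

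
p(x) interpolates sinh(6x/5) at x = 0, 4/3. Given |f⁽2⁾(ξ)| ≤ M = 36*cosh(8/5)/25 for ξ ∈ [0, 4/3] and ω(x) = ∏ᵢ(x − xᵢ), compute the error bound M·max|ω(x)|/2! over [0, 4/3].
8*cosh(8/5)/25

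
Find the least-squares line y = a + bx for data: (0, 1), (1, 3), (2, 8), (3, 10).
a = 7/10, b = 16/5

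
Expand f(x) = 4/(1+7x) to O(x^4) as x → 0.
4 - 28*x + 196*x**2 - 1372*x**3 + O(x**4)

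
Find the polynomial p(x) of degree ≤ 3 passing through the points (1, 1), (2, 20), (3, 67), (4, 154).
2*x**3 + 2*x**2 - x - 2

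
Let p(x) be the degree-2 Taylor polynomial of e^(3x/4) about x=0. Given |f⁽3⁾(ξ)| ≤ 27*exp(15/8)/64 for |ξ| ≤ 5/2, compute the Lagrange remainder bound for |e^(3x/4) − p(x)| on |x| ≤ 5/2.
1125*exp(15/8)/1024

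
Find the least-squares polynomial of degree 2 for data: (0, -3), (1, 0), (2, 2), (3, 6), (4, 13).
-18/7 + (33/35)x + (5/7)x²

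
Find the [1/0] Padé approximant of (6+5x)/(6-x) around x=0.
x + 1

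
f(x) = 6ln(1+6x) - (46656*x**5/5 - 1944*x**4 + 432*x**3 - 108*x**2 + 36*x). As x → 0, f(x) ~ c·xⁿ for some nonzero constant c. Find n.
6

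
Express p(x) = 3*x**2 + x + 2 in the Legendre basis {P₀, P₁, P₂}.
(3)P₀ + P₁ + (2)P₂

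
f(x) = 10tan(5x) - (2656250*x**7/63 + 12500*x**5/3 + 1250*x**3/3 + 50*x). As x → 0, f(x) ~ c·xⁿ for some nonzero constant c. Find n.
9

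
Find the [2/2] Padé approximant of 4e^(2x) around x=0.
(4*x**2/3 + 4*x + 4)/(x**2/3 - x + 1)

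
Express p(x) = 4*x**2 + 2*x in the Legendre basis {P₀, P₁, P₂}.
(4/3)P₀ + (2)P₁ + (8/3)P₂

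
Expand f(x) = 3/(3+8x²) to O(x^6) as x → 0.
1 - 8*x**2/3 + 64*x**4/9 + O(x**6)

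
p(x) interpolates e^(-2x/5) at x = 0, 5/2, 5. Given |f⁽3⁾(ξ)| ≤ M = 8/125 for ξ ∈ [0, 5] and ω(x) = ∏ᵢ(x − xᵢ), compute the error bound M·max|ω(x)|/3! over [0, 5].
sqrt(3)/27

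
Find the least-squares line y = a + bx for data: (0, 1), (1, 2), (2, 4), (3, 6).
a = 7/10, b = 17/10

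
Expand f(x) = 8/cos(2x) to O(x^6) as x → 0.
8 + 16*x**2 + 80*x**4/3 + O(x**6)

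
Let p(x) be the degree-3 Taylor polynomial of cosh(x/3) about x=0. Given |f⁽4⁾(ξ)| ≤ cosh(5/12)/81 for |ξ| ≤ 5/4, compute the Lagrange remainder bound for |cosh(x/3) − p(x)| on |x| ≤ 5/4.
625*cosh(5/12)/497664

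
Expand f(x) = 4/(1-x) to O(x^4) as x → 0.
4 + 4*x + 4*x**2 + 4*x**3 + O(x**4)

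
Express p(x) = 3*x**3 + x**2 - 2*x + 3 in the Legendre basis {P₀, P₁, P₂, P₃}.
(10/3)P₀ + (-1/5)P₁ + (2/3)P₂ + (6/5)P₃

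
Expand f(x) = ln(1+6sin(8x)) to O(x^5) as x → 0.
48*x - 1152*x**2 + 36352*x**3 - 1302528*x**4 + O(x**5)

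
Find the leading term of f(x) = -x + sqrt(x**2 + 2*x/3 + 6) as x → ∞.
1/3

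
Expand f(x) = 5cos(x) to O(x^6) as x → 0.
5 - 5*x**2/2 + 5*x**4/24 + O(x**6)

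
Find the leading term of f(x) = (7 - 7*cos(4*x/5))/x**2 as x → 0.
56/25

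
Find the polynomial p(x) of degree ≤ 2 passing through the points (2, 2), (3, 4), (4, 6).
2*x - 2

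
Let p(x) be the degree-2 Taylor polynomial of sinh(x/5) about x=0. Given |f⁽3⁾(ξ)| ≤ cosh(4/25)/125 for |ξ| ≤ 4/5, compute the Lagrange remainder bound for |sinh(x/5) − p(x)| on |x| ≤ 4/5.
32*cosh(4/25)/46875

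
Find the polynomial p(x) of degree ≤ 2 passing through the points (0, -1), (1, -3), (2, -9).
-2*x**2 - 1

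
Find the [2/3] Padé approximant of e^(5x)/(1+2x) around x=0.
(125*x**2/52 + 30*x/13 + 1)/(425*x**3/156 - 105*x**2/52 - 9*x/13 + 1)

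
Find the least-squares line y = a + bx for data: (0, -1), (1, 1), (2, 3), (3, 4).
a = -4/5, b = 17/10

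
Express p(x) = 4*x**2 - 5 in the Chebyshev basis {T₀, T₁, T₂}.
(-3)T₀ + (2)T₂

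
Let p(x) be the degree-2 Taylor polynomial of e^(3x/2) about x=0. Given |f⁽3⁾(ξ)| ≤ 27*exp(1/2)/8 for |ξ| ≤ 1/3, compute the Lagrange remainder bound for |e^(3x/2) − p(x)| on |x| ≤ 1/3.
exp(1/2)/48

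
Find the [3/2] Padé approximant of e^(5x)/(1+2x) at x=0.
(2125*x**3/84 + 75*x**2/4 + 75*x/7 + 1)/(-305*x**2/28 + 54*x/7 + 1)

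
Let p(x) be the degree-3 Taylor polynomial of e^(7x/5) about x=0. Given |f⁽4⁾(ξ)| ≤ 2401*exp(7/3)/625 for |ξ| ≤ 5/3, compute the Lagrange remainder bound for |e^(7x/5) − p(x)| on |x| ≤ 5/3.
2401*exp(7/3)/1944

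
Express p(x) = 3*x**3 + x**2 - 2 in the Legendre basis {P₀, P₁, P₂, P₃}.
(-5/3)P₀ + (9/5)P₁ + (2/3)P₂ + (6/5)P₃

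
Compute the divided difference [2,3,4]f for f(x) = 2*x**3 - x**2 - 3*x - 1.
17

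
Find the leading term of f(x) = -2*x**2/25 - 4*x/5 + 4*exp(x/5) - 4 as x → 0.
2*x**3/375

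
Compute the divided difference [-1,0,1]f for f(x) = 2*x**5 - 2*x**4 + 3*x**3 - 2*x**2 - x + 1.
-4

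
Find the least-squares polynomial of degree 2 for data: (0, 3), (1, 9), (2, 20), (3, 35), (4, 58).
113/35 + (96/35)x + (19/7)x²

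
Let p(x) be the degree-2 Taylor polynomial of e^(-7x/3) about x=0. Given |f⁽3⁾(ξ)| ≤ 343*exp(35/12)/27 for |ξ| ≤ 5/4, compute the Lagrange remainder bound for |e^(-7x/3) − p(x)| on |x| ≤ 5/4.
42875*exp(35/12)/10368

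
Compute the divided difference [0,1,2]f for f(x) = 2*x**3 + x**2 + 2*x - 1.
7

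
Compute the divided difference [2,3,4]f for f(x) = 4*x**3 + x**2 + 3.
37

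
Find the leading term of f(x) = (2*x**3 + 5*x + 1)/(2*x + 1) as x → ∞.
x**2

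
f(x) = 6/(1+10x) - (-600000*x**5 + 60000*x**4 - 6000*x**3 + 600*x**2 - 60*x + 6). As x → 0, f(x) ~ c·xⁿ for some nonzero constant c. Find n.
6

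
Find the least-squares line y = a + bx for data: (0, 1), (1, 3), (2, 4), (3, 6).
a = 11/10, b = 8/5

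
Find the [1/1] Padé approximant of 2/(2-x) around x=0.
1/(1 - x/2)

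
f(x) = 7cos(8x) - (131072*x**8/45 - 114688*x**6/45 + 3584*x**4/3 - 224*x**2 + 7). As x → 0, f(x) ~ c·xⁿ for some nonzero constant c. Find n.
10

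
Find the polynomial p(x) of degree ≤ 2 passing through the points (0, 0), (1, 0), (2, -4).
-2*x**2 + 2*x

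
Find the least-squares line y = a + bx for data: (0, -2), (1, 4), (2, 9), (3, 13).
a = -3/2, b = 5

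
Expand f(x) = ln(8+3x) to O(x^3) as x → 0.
log(8) + 3*x/8 - 9*x**2/128 + O(x**3)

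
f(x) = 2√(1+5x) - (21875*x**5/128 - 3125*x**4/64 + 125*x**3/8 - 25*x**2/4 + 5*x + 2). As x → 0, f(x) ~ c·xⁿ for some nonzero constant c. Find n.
6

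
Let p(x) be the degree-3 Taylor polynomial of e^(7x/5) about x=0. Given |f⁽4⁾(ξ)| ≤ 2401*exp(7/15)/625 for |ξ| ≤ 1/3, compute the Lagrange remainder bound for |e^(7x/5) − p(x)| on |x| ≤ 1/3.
2401*exp(7/15)/1215000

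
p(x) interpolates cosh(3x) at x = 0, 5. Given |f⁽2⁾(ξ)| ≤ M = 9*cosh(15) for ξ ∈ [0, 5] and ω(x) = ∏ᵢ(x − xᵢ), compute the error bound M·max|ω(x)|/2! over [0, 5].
225*cosh(15)/8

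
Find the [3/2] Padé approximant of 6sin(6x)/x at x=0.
(36 - 756*x**2/5)/(9*x**2/5 + 1)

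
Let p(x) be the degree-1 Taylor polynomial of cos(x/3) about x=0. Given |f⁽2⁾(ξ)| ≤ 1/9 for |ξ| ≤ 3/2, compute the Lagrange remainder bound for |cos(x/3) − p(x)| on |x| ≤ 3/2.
1/8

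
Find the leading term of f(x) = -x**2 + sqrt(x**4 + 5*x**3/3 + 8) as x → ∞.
5*x/6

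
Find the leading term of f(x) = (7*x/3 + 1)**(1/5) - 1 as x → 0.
7*x/15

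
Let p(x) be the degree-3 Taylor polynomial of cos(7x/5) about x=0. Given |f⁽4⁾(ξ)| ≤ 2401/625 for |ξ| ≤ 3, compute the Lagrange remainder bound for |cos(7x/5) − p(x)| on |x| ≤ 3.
64827/5000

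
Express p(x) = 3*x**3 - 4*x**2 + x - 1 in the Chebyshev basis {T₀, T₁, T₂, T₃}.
(-3)T₀ + (13/4)T₁ + (-2)T₂ + (3/4)T₃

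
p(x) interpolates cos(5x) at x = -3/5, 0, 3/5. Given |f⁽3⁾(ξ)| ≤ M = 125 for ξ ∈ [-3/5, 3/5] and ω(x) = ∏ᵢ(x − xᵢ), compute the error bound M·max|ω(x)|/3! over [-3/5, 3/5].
sqrt(3)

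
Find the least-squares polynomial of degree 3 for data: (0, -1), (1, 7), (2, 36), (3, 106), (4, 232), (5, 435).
-125/126 + (335/108)x + (223/126)x² + (325/108)x³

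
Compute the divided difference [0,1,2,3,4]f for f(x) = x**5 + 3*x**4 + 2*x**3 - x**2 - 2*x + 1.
13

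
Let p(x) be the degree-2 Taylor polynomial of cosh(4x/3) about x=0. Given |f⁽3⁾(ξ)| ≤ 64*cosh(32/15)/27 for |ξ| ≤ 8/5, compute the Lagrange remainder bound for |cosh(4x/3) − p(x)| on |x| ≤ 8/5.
16384*cosh(32/15)/10125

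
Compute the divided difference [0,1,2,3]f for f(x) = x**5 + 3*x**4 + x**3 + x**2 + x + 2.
44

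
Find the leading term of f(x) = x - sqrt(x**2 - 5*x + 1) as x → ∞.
5/2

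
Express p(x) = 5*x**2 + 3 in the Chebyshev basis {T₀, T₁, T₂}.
(11/2)T₀ + (5/2)T₂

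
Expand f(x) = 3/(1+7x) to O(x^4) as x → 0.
3 - 21*x + 147*x**2 - 1029*x**3 + O(x**4)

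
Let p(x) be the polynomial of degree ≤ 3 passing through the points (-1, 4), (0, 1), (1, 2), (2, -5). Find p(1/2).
7/4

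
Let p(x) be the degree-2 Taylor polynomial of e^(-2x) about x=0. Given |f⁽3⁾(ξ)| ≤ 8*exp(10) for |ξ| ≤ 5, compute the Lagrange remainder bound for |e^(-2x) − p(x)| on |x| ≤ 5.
500*exp(10)/3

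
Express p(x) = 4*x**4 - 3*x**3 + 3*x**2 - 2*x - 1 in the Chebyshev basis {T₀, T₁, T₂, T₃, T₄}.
(2)T₀ + (-17/4)T₁ + (7/2)T₂ + (-3/4)T₃ + (1/2)T₄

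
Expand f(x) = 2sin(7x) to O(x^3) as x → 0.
14*x + O(x**3)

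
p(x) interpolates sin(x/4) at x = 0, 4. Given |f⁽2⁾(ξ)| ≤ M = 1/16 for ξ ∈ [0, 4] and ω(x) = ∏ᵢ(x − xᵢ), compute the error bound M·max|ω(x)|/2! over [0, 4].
1/8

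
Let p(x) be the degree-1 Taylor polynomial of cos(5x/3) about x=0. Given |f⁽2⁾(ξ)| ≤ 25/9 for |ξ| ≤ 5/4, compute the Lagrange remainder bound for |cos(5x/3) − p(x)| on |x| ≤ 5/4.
625/288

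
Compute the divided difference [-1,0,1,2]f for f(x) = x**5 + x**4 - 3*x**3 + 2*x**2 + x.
4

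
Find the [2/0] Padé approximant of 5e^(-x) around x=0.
5*x**2/2 - 5*x + 5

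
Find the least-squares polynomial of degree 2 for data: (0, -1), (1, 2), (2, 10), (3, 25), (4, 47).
-27/35 + (-67/70)x + (45/14)x²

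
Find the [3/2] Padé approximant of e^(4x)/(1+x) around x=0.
(4*x**3/15 + 6*x**2/5 + 3*x/2 + 1)/(7*x**2/10 - 3*x/2 + 1)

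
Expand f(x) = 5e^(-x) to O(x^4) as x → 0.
5 - 5*x + 5*x**2/2 - 5*x**3/6 + O(x**4)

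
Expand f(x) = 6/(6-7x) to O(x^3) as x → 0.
1 + 7*x/6 + 49*x**2/36 + O(x**3)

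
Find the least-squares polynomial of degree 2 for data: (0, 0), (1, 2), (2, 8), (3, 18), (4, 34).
6/35 + (-26/35)x + (16/7)x²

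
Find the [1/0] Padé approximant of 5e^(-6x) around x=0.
5 - 30*x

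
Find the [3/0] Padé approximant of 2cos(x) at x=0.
2 - x**2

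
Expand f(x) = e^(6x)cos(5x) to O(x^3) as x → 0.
1 + 6*x + 11*x**2/2 + O(x**3)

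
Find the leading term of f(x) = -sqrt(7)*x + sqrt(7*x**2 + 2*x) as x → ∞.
sqrt(7)/7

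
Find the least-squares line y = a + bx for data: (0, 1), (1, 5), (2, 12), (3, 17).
a = 1/2, b = 11/2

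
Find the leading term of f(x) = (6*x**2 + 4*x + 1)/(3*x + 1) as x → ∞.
2*x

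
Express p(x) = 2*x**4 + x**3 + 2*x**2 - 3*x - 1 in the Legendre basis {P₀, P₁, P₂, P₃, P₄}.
(1/15)P₀ + (-12/5)P₁ + (52/21)P₂ + (2/5)P₃ + (16/35)P₄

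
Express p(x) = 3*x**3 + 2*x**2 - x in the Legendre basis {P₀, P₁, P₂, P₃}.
(2/3)P₀ + (4/5)P₁ + (4/3)P₂ + (6/5)P₃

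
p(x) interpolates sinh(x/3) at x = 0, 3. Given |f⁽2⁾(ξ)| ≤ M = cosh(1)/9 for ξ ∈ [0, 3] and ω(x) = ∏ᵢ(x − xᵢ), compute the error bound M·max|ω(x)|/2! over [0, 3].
cosh(1)/8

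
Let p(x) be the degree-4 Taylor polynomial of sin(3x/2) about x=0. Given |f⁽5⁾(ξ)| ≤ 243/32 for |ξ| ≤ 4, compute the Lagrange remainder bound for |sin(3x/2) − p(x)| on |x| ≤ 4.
324/5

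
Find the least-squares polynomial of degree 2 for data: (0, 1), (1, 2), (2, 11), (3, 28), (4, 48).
4/7 + (-8/7)x + (23/7)x²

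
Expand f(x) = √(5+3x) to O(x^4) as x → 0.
sqrt(5) + 3*sqrt(5)*x/10 - 9*sqrt(5)*x**2/200 + 27*sqrt(5)*x**3/2000 + O(x**4)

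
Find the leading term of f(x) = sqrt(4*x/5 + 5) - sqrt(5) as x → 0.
2*sqrt(5)*x/25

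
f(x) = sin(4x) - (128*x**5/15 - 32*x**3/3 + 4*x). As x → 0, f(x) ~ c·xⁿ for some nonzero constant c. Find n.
7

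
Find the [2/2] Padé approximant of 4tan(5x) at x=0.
20*x/(1 - 25*x**2/3)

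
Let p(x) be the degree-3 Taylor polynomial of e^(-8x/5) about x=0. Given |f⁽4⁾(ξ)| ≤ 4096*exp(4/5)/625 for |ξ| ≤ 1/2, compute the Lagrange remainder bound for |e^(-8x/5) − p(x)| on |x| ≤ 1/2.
32*exp(4/5)/1875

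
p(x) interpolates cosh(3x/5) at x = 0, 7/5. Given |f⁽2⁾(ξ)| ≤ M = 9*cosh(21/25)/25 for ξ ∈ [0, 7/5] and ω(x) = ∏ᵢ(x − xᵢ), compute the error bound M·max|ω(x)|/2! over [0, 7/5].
441*cosh(21/25)/5000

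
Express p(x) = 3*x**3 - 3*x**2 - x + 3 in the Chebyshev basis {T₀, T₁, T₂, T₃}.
(3/2)T₀ + (5/4)T₁ + (-3/2)T₂ + (3/4)T₃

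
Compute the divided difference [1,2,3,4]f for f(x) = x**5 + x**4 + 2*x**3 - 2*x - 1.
77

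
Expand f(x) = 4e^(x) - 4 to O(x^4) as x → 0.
4*x + 2*x**2 + 2*x**3/3 + O(x**4)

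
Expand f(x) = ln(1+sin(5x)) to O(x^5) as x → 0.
5*x - 25*x**2/2 + 125*x**3/6 - 625*x**4/12 + O(x**5)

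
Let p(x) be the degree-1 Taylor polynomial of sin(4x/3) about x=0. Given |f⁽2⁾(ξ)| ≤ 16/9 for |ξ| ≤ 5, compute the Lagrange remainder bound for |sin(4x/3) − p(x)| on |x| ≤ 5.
200/9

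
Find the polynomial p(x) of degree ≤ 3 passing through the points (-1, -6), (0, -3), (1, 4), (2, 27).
2*x**3 + 2*x**2 + 3*x - 3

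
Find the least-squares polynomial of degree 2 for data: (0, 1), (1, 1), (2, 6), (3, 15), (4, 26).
5/7 + (-36/35)x + (13/7)x²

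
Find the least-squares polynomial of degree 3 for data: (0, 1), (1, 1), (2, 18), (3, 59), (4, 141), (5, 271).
58/63 + (-638/189)x + (35/18)x² + (103/54)x³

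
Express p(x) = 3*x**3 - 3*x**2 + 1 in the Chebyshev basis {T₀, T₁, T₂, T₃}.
(-1/2)T₀ + (9/4)T₁ + (-3/2)T₂ + (3/4)T₃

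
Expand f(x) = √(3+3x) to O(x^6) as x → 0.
sqrt(3) + sqrt(3)*x/2 - sqrt(3)*x**2/8 + sqrt(3)*x**3/16 - 5*sqrt(3)*x**4/128 + 7*sqrt(3)*x**5/256 + O(x**6)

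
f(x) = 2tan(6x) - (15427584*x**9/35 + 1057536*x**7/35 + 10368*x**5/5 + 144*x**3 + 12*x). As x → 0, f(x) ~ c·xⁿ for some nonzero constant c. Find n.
11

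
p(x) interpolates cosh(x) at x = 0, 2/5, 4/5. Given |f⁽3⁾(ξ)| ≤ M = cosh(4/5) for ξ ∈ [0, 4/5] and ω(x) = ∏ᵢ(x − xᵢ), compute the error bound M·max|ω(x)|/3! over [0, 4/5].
8*sqrt(3)*cosh(4/5)/3375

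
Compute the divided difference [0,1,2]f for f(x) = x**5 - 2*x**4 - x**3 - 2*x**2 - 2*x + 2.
-4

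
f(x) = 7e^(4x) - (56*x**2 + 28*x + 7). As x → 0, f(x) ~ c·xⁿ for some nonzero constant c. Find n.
3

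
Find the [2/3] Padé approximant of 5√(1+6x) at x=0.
(315*x**2/4 + 42*x + 5)/(-27*x**3/20 + 81*x**2/20 + 27*x/5 + 1)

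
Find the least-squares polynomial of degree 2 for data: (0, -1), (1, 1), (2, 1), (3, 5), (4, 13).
-11/35 + (-48/35)x + (8/7)x²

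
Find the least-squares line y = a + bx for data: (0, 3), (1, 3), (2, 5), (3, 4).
a = 3, b = 1/2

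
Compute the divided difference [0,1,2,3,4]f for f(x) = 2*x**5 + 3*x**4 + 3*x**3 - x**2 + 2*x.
23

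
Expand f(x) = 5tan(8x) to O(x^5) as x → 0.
40*x + 2560*x**3/3 + O(x**5)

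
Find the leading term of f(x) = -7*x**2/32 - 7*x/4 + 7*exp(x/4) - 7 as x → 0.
7*x**3/384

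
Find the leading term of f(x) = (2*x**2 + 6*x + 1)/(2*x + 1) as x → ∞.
x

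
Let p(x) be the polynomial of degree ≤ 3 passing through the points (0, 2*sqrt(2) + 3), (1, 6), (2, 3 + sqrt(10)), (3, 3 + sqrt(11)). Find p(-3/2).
-519/16 - 35*sqrt(11)/16 + 105*sqrt(2)/8 + 135*sqrt(10)/16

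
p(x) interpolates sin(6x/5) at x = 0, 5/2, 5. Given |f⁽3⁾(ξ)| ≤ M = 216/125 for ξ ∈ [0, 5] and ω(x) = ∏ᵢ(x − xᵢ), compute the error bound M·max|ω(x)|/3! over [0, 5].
sqrt(3)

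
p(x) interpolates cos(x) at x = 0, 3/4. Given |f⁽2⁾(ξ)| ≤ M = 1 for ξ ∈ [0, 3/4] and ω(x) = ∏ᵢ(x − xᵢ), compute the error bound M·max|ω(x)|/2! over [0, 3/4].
9/128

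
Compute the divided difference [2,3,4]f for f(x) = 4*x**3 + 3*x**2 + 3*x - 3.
39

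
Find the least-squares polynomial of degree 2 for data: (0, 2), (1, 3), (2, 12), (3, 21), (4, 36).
8/5 + (3/5)x + (2)x²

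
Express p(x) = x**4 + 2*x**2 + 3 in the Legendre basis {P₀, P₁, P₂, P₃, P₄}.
(58/15)P₀ + (40/21)P₂ + (8/35)P₄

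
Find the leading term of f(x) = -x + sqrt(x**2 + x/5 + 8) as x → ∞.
1/10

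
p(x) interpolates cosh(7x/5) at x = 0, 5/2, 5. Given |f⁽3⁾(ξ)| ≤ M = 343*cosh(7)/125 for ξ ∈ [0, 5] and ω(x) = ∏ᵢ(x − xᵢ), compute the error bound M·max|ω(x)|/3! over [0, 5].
343*sqrt(3)*cosh(7)/216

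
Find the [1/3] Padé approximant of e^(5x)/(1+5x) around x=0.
(15*x/8 + 1)/(875*x**3/48 - 25*x**2/2 + 15*x/8 + 1)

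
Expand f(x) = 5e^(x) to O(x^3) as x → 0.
5 + 5*x + 5*x**2/2 + O(x**3)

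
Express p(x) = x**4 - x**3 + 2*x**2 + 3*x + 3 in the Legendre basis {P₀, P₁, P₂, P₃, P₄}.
(58/15)P₀ + (12/5)P₁ + (40/21)P₂ + (-2/5)P₃ + (8/35)P₄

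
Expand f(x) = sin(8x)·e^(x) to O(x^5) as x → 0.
8*x + 8*x**2 - 244*x**3/3 - 84*x**4 + O(x**5)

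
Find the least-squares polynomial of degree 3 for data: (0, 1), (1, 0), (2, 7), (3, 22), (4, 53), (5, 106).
47/63 + (-148/189)x + (1/126)x² + (47/54)x³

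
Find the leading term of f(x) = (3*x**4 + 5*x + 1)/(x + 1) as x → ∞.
3*x**3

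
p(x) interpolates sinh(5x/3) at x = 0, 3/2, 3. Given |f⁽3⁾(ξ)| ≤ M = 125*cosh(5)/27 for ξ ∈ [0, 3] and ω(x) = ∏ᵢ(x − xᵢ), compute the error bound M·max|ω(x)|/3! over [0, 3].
125*sqrt(3)*cosh(5)/216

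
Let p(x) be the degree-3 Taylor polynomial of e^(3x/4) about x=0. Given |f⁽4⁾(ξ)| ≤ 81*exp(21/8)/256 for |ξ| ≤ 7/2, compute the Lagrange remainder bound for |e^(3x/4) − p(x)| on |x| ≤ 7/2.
64827*exp(21/8)/32768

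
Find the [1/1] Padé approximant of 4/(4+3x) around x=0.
1/(3*x/4 + 1)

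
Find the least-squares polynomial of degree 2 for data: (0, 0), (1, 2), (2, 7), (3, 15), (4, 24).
-6/35 + (87/70)x + (17/14)x²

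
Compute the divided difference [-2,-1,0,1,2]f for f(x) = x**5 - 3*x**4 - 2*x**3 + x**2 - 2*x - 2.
-3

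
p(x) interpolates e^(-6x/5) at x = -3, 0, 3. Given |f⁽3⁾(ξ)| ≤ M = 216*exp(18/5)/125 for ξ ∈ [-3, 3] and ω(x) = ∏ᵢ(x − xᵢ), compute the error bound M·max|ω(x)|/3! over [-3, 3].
216*sqrt(3)*exp(18/5)/125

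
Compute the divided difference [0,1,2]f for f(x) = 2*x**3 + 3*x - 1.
6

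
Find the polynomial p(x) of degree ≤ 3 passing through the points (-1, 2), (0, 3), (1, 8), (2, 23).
x**3 + 2*x**2 + 2*x + 3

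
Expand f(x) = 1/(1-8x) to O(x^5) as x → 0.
1 + 8*x + 64*x**2 + 512*x**3 + 4096*x**4 + O(x**5)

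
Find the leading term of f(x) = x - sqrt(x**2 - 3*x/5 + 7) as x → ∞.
3/10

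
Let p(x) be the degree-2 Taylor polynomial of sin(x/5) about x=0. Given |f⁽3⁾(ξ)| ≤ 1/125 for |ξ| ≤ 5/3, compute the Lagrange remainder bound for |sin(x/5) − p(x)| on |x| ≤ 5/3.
1/162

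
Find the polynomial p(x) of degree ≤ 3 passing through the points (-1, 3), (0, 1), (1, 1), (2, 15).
2*x**3 + x**2 - 3*x + 1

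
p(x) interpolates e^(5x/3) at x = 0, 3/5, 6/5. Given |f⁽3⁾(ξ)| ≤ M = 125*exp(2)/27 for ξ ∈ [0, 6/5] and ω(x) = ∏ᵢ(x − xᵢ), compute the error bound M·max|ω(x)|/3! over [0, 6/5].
sqrt(3)*exp(2)/27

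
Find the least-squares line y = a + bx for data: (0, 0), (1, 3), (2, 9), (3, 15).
a = -9/10, b = 51/10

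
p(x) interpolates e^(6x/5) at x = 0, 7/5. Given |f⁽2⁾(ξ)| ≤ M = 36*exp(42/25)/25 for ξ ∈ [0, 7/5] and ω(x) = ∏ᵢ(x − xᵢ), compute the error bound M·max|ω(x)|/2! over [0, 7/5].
441*exp(42/25)/1250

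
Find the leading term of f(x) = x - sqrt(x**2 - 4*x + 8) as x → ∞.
2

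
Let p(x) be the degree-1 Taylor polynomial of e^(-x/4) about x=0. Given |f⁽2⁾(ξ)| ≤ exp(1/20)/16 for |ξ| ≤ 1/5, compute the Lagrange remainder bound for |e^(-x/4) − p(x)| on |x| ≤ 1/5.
exp(1/20)/800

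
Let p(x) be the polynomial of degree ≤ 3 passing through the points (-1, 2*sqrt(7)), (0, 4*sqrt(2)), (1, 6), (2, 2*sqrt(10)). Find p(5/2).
-105/8 - 5*sqrt(7)/8 + 21*sqrt(2)/4 + 35*sqrt(10)/8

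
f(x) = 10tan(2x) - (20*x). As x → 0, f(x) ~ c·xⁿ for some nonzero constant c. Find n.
3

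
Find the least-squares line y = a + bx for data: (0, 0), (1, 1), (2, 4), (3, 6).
a = -2/5, b = 21/10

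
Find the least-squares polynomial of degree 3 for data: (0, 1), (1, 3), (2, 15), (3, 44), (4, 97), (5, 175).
25/21 + (-167/63)x + (64/21)x² + (8/9)x³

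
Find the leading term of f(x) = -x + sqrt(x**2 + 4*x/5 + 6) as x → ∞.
2/5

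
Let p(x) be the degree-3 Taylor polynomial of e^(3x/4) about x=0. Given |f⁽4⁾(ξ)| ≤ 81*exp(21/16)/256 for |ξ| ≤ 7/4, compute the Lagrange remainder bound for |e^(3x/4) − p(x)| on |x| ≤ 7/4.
64827*exp(21/16)/524288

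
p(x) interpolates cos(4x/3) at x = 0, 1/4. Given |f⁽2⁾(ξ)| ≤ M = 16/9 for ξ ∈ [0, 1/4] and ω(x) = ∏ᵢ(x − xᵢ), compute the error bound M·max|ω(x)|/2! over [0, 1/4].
1/72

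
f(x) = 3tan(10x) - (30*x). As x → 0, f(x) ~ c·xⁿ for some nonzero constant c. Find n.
3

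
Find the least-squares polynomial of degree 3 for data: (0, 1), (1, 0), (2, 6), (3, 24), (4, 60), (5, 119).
125/126 + (-1931/756)x + (25/36)x² + (49/54)x³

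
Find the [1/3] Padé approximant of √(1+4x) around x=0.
(7*x/2 + 1)/(x**3 - x**2 + 3*x/2 + 1)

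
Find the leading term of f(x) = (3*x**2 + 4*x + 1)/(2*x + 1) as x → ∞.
3*x/2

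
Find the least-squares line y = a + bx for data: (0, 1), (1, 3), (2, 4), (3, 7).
a = 9/10, b = 19/10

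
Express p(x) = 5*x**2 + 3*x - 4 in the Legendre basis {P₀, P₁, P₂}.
(-7/3)P₀ + (3)P₁ + (10/3)P₂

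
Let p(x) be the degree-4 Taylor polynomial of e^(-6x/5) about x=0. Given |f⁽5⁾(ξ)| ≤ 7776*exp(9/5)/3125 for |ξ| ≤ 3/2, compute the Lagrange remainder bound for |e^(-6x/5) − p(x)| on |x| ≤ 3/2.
19683*exp(9/5)/125000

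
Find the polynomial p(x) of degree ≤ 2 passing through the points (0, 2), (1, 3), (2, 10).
3*x**2 - 2*x + 2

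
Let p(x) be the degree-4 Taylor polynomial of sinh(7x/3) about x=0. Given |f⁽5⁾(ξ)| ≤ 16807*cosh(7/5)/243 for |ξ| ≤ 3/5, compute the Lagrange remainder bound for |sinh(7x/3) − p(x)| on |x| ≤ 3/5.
16807*cosh(7/5)/375000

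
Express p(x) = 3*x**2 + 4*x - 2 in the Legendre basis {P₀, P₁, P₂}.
-P₀ + (4)P₁ + (2)P₂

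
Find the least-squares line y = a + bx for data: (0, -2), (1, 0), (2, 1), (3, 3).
a = -19/10, b = 8/5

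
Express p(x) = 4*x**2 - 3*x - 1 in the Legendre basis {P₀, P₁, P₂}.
(1/3)P₀ + (-3)P₁ + (8/3)P₂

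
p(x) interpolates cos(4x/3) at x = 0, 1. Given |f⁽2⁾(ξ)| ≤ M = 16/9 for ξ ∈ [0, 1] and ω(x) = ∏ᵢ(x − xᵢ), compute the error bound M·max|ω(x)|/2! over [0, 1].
2/9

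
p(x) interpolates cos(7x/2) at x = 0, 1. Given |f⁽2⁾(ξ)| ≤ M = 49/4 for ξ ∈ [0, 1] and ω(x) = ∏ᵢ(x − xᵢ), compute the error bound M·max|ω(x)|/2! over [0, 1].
49/32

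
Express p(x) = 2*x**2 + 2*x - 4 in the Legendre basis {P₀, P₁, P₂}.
(-10/3)P₀ + (2)P₁ + (4/3)P₂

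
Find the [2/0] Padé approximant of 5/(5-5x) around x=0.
x**2 + x + 1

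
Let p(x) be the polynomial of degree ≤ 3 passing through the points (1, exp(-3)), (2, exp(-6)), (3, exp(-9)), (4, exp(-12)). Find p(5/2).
(-exp(9) - 1 + 9*exp(3) + 9*exp(6))*exp(-12)/16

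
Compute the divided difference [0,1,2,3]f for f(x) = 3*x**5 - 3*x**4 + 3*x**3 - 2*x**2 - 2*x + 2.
60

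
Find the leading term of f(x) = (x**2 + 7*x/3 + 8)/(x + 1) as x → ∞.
x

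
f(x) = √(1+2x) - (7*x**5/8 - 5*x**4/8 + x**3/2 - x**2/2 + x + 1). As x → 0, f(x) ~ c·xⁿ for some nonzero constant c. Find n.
6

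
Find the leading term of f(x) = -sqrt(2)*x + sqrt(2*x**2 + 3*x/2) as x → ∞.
3*sqrt(2)/8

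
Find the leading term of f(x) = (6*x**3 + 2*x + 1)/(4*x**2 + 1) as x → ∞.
3*x/2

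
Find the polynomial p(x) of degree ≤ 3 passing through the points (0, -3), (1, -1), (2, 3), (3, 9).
x**2 + x - 3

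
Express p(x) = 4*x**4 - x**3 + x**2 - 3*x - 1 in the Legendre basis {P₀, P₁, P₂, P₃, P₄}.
(2/15)P₀ + (-18/5)P₁ + (62/21)P₂ + (-2/5)P₃ + (32/35)P₄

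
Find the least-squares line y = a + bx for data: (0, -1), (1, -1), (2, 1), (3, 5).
a = -2, b = 2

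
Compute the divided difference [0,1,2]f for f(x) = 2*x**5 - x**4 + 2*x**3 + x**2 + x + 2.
30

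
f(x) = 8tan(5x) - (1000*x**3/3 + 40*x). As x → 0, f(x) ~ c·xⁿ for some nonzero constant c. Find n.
5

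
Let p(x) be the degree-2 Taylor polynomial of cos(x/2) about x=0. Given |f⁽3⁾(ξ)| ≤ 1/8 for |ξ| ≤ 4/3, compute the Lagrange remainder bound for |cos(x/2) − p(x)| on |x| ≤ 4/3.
4/81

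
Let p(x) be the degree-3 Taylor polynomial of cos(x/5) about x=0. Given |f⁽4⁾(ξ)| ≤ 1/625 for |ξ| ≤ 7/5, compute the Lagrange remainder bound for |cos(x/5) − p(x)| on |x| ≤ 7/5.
2401/9375000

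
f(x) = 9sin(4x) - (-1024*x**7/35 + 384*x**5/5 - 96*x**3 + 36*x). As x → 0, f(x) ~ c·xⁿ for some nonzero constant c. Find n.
9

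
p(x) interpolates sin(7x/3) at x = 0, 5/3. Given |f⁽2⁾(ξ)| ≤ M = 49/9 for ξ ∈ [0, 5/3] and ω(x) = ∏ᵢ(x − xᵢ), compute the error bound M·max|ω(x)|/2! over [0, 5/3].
1225/648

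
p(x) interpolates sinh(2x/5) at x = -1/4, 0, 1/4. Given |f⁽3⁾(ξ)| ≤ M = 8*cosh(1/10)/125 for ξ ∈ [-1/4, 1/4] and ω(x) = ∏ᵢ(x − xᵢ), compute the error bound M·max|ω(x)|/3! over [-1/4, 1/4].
sqrt(3)*cosh(1/10)/27000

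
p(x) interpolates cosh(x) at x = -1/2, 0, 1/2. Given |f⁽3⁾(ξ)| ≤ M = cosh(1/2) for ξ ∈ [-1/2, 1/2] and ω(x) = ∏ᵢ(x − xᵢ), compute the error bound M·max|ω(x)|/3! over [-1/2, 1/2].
sqrt(3)*cosh(1/2)/216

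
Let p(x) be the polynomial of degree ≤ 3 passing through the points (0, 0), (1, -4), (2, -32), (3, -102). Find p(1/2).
-1/8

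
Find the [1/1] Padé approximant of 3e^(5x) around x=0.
(15*x/2 + 3)/(1 - 5*x/2)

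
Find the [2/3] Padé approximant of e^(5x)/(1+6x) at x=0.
(2525*x**2/1108 + 710*x/277 + 1)/(38525*x**3/3324 - 14025*x**2/1108 + 987*x/277 + 1)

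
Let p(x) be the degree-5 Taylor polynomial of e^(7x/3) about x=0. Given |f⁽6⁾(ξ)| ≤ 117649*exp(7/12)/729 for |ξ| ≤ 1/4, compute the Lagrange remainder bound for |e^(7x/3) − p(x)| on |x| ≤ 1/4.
117649*exp(7/12)/2149908480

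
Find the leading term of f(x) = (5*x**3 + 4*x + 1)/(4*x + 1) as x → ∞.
5*x**2/4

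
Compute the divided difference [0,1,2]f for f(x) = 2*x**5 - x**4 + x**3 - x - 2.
26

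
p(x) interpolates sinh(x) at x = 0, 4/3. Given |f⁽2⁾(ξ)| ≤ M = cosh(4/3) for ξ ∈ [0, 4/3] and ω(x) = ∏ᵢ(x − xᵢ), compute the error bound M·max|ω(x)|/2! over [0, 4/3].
2*cosh(4/3)/9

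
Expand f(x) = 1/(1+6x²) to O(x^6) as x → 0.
1 - 6*x**2 + 36*x**4 + O(x**6)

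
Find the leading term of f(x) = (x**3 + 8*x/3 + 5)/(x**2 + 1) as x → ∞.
x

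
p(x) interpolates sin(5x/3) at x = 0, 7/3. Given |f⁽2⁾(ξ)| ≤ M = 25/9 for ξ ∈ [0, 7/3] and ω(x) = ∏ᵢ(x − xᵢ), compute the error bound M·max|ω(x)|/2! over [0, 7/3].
1225/648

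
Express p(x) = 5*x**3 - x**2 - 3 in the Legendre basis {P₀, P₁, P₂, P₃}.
(-10/3)P₀ + (3)P₁ + (-2/3)P₂ + (2)P₃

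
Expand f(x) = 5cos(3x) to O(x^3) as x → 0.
5 - 45*x**2/2 + O(x**3)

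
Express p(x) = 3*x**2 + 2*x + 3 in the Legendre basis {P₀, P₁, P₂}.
(4)P₀ + (2)P₁ + (2)P₂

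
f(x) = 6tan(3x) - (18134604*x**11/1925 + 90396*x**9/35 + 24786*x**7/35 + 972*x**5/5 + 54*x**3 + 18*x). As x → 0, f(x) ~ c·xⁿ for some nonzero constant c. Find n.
13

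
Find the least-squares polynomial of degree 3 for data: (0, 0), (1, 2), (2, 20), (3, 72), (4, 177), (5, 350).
11/126 + (-77/108)x + (-67/126)x² + (317/108)x³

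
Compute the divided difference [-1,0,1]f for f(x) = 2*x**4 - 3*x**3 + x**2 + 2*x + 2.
3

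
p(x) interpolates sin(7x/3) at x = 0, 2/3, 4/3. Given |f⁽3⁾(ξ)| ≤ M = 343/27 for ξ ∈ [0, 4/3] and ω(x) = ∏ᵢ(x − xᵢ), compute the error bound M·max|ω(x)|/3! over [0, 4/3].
2744*sqrt(3)/19683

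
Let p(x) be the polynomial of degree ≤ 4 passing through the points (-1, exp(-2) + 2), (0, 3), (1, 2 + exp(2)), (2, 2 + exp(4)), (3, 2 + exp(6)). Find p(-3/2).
(315 + (-180*exp(4) - 164 + 378*exp(2) + 35*exp(6))*exp(2))*exp(-2)/128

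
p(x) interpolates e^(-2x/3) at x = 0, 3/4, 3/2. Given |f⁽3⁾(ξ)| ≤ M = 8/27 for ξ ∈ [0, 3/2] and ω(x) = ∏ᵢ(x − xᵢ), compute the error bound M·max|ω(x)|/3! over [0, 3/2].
sqrt(3)/216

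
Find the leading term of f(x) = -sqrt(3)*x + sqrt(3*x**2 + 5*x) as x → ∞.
5*sqrt(3)/6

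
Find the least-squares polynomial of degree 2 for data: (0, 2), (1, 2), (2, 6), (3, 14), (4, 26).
2 + (-2)x + (2)x²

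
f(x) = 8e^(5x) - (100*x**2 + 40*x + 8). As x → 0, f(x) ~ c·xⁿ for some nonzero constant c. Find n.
3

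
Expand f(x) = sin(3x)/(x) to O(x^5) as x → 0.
3 - 9*x**2/2 + 81*x**4/40 + O(x**5)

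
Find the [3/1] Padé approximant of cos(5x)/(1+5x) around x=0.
(125*x**3/24 - 175*x**2/12 + 5*x/12 + 1)/(65*x/12 + 1)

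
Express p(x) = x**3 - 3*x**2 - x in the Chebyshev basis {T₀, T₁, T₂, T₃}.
(-3/2)T₀ + (-1/4)T₁ + (-3/2)T₂ + (1/4)T₃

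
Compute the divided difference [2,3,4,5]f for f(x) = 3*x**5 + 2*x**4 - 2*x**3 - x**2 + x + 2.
401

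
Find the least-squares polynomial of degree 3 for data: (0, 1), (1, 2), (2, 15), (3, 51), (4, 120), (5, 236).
115/126 + (-67/108)x + (2/63)x² + (205/108)x³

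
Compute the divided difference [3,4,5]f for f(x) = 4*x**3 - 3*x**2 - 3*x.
45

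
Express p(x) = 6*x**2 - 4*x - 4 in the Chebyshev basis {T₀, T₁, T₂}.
-T₀ + (-4)T₁ + (3)T₂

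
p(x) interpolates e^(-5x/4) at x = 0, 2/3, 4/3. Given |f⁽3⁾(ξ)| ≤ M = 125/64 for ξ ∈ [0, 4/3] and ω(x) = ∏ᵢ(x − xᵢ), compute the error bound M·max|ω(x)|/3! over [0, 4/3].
125*sqrt(3)/5832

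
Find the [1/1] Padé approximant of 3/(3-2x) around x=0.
1/(1 - 2*x/3)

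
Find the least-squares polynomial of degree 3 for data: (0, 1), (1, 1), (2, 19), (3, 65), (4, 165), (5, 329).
55/63 + (-227/189)x + (-8/9)x² + (77/27)x³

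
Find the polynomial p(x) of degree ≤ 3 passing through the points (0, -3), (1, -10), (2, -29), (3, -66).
-x**3 - 3*x**2 - 3*x - 3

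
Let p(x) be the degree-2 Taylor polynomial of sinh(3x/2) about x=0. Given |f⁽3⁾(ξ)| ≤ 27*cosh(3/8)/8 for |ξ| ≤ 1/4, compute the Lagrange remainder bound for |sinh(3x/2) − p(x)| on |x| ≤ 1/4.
9*cosh(3/8)/1024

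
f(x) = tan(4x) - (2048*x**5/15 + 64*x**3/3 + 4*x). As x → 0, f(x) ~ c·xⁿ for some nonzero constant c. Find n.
7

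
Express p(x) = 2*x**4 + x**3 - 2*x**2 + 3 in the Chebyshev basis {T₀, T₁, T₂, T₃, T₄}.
(11/4)T₀ + (3/4)T₁ + (1/4)T₃ + (1/4)T₄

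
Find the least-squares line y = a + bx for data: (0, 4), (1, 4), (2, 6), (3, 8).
a = 17/5, b = 7/5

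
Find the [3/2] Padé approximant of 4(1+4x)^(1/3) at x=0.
(1792*x**3/405 + 448*x**2/15 + 112*x/5 + 4)/(32*x**2/9 + 64*x/15 + 1)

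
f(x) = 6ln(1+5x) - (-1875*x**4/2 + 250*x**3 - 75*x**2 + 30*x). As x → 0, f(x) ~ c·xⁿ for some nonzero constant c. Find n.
5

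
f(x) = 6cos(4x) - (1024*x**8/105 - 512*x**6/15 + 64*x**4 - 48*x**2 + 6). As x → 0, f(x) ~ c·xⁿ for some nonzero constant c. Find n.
10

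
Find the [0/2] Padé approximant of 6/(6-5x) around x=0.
1/(1 - 5*x/6)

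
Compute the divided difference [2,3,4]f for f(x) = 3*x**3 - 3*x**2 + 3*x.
24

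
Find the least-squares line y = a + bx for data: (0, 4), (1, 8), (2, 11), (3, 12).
a = 47/10, b = 27/10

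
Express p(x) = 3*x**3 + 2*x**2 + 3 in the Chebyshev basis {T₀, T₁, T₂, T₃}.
(4)T₀ + (9/4)T₁ + T₂ + (3/4)T₃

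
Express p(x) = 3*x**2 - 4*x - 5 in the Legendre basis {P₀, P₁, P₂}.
(-4)P₀ + (-4)P₁ + (2)P₂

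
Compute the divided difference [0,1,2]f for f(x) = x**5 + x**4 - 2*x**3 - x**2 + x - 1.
15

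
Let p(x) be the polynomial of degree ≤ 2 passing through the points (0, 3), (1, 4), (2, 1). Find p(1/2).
4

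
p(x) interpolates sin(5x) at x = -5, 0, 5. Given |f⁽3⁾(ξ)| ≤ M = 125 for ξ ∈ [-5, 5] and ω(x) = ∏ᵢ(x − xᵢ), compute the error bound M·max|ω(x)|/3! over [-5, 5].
15625*sqrt(3)/27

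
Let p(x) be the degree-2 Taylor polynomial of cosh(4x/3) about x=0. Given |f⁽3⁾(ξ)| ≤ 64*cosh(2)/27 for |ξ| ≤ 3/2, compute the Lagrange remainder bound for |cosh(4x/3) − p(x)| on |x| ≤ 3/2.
4*cosh(2)/3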